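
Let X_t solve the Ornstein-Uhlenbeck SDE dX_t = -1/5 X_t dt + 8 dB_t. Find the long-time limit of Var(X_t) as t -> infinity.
lim Var(X_t) = 160

The OU SDE dX = -theta X dt + sigma dB admits the integrating factor exp(theta t): d(exp(theta t) X_t) = sigma exp(theta t) dB_t. Integrating from 0 to t gives X_t = x_0 * exp(-theta t) + sigma * int_0^t exp(-theta (t-s)) dB_s for any initial x_0. The Itô integral has variance (by the Itô isometry) sigma^2 * int_0^t exp(-2 theta (t - s)) ds = sigma^2 * (1 - exp(-2 theta t)) / (2 theta), independent of x_0.
With theta = 1/5, sigma = 8:
  Var(X_t) = (8)^2 * (1 - exp(-2*1/5 t)) / (2 * 1/5) = 160 - 160*exp(-2*t/5).
As t -> infinity, exp(-2*1/5 t) -> 0, so the stationary variance is sigma^2 / (2 theta) = 160.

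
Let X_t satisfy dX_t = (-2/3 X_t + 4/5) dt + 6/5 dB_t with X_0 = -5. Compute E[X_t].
E[X_t] = 6/5 - 31*exp(-2*t/3)/5

Taking expectations and using E[dB_t] = 0, the mean m(t) = E[X_t] satisfies the ODE m'(t) = a m(t) + b with m(0) = x_0. With a = -2/3, b = 4/5, x_0 = -5, the solution is
  m(t) = x_0 * exp(a t) + (b/a) * (exp(a t) - 1)
       = (-5) * exp((-2/3) t) + ((4/5)/(-2/3)) * (exp((-2/3) t) - 1)
       = 6/5 - 31*exp(-2*t/3)/5.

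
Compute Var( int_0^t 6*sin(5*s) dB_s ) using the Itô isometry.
Var = 18*t - 9*sin(10*t)/5

The Itô integral of a deterministic integrand f(s) has mean 0 because each increment f(s) * (B_{s+ds} - B_s) has mean 0. By the Itô isometry:
  Var( int_0^t f(s) dB_s ) = E[ (int_0^t f(s) dB_s)^2 ] = int_0^t f(s)^2 ds.
Here f(s) = 6*sin(5*s), so f(s)^2 = 36*sin(5*s)^2. Integrate:
  int_0^t (36*sin(5*s)^2) ds = 18*t - 9*sin(10*t)/5.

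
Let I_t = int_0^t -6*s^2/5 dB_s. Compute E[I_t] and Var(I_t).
E[I_t] = 0; Var(I_t) = 36*t^5/125

The Itô integral of a deterministic integrand f(s) has mean 0 because each increment f(s) * (B_{s+ds} - B_s) has mean 0. By the Itô isometry:
  Var( int_0^t f(s) dB_s ) = E[ (int_0^t f(s) dB_s)^2 ] = int_0^t f(s)^2 ds.
Here f(s) = -6*s^2/5, so f(s)^2 = 36*s^4/25. Integrate:
  int_0^t (36*s^4/25) ds = 36*t^5/125.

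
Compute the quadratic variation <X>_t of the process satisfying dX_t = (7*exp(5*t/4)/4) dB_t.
<X>_t = 49*exp(5*t/2)/40 - 49/40

For an Itô process dX_t = a(t) dt + b(t) dB_t, the quadratic variation is <X>_t = int_0^t b(s)^2 ds (the drift term does not contribute). Here b(s) = 7*exp(5*s/4)/4, so
  b(s)^2 = 49*exp(5*s/2)/16.
Integrating from 0 to t:
  <X>_t = int_0^t (49*exp(5*s/2)/16) ds = 49*exp(5*t/2)/40 - 49/40.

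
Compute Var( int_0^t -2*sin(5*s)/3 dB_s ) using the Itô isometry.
Var = 2*t/9 - sin(10*t)/45

The Itô integral of a deterministic integrand f(s) has mean 0 because each increment f(s) * (B_{s+ds} - B_s) has mean 0. By the Itô isometry:
  Var( int_0^t f(s) dB_s ) = E[ (int_0^t f(s) dB_s)^2 ] = int_0^t f(s)^2 ds.
Here f(s) = -2*sin(5*s)/3, so f(s)^2 = 4*sin(5*s)^2/9. Integrate:
  int_0^t (4*sin(5*s)^2/9) ds = 2*t/9 - sin(10*t)/45.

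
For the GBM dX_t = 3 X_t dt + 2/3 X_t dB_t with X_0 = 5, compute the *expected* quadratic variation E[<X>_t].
E[<X>_t] = 50*exp(58*t/9)/29 - 50/29

<X>_t = int_0^t ((2/3) * X_s)^2 ds. Taking expectation inside the integral: E[<X>_t] = (2/3)^2 * int_0^t E[X_s^2] ds. For GBM, E[X_s^2] = x_0^2 * exp((2 mu + sigma^2) s). Integrating:
  E[<X>_t] = (2/3)^2 * 5^2 * (exp((2*3 + (2/3)^2) t) - 1) / (2*3 + (2/3)^2)
           = (2/3)^2 * 5^2 * (exp((58/9) t) - 1) / (58/9) = 50*exp(58*t/9)/29 - 50/29.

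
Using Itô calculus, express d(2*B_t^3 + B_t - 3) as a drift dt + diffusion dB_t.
d(2*B_t^3 + B_t - 3) = (6*B_t) dt + (6*B_t^2 + 1) dB_t

Itô's formula for f(B_t) gives d f(B_t) = f'(B_t) dB_t + (1/2) f''(B_t) dt. Compute derivatives of f(x) = 2*x^3 + x - 3:
  f'(x)  = 6*x^2 + 1
  f''(x) = 12*x
Substitute x = B_t and multiply the f'' term by 1/2:
  drift     = (1/2) * (12*x) evaluated at B_t = 6*B_t
  diffusion = (6*x^2 + 1) evaluated at B_t = 6*B_t^2 + 1
Therefore d(2*B_t^3 + B_t - 3) = (6*B_t) dt + (6*B_t^2 + 1) dB_t.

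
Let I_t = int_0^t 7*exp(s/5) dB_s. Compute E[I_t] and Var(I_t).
E[I_t] = 0; Var(I_t) = 245*exp(2*t/5)/2 - 245/2

The Itô integral of a deterministic integrand f(s) has mean 0 because each increment f(s) * (B_{s+ds} - B_s) has mean 0. By the Itô isometry:
  Var( int_0^t f(s) dB_s ) = E[ (int_0^t f(s) dB_s)^2 ] = int_0^t f(s)^2 ds.
Here f(s) = 7*exp(s/5), so f(s)^2 = 49*exp(2*s/5). Integrate:
  int_0^t (49*exp(2*s/5)) ds = 245*exp(2*t/5)/2 - 245/2.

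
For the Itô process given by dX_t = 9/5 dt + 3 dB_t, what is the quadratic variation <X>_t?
<X>_t = 9*t

For an Itô process dX_t = a(t) dt + b(t) dB_t, the quadratic variation is <X>_t = int_0^t b(s)^2 ds (the drift term does not contribute). Here b(s) = 3, so
  b(s)^2 = 9.
Integrating from 0 to t:
  <X>_t = int_0^t (9) ds = 9*t.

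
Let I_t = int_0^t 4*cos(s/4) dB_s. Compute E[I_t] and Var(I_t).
E[I_t] = 0; Var(I_t) = 8*t + 16*sin(t/2)

The Itô integral of a deterministic integrand f(s) has mean 0 because each increment f(s) * (B_{s+ds} - B_s) has mean 0. By the Itô isometry:
  Var( int_0^t f(s) dB_s ) = E[ (int_0^t f(s) dB_s)^2 ] = int_0^t f(s)^2 ds.
Here f(s) = 4*cos(s/4), so f(s)^2 = 16*cos(s/4)^2. Integrate:
  int_0^t (16*cos(s/4)^2) ds = 8*t + 16*sin(t/2).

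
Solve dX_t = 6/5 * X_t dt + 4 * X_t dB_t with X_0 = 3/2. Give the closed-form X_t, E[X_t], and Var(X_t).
X_t = 3/2 * exp((-34/5) t + (4) B_t); E[X_t] = 3*exp(6*t/5)/2; Var(X_t) = 9*(exp(16*t) - 1)*exp(12*t/5)/4

For GBM dX = mu X dt + sigma X dB with X_0 = x_0, apply Itô to Y = log X: dY = (mu - sigma^2/2) dt + sigma dB, so Y_t = log(x_0) + (mu - sigma^2/2) t + sigma B_t and hence X_t = x_0 * exp((mu - sigma^2/2) t + sigma B_t).
With mu = 6/5, sigma = 4, x_0 = 3/2, this gives:
  X_t = 3/2 * exp((-34/5) * t + (4) * B_t).
Since sigma*B_t ~ Normal(0, sigma^2 t), E[exp(sigma*B_t)] = exp(sigma^2 t / 2); so E[X_t] = x_0 * exp((mu - sigma^2/2) t) * exp(sigma^2 t / 2) = x_0 * exp(mu t) = 3*exp(6*t/5)/2.
Var(X_t) = E[X_t^2] - (E[X_t])^2 = x_0^2 * exp(2 mu t) * (exp(sigma^2 t) - 1) = 9*(exp(16*t) - 1)*exp(12*t/5)/4.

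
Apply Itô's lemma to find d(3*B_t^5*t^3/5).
d(3*B_t^5*t^3/5) = (B_t^3*t^2*(9*B_t^2/5 + 6*t)) dt + (3*B_t^4*t^3) dB_t

Itô's formula for f(t, x): d f(t, B_t) = (f_t + (1/2) f_xx) dt + f_x dB_t. Compute partials of f(t, x) = 3*t^3*x^5/5:
  f_t(t,x)  = 9*t^2*x^5/5
  f_x(t,x)  = 3*t^3*x^4
  f_xx(t,x) = 12*t^3*x^3
Assemble drift = f_t + (1/2) f_xx = t^2*x^3*(6*t + 9*x^2/5) and diffusion = f_x = 3*t^3*x^4. Substituting x = B_t:
  d(3*B_t^5*t^3/5) = (B_t^3*t^2*(9*B_t^2/5 + 6*t)) dt + (3*B_t^4*t^3) dB_t.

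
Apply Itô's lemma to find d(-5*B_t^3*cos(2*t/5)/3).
d(-5*B_t^3*cos(2*t/5)/3) = (B_t*(2*B_t^2*sin(2*t/5) - 15*cos(2*t/5))/3) dt + (-5*B_t^2*cos(2*t/5)) dB_t

Itô's formula for f(t, x): d f(t, B_t) = (f_t + (1/2) f_xx) dt + f_x dB_t. Compute partials of f(t, x) = -5*x^3*cos(2*t/5)/3:
  f_t(t,x)  = 2*x^3*sin(2*t/5)/3
  f_x(t,x)  = -5*x^2*cos(2*t/5)
  f_xx(t,x) = -10*x*cos(2*t/5)
Assemble drift = f_t + (1/2) f_xx = x*(2*x^2*sin(2*t/5) - 15*cos(2*t/5))/3 and diffusion = f_x = -5*x^2*cos(2*t/5). Substituting x = B_t:
  d(-5*B_t^3*cos(2*t/5)/3) = (B_t*(2*B_t^2*sin(2*t/5) - 15*cos(2*t/5))/3) dt + (-5*B_t^2*cos(2*t/5)) dB_t.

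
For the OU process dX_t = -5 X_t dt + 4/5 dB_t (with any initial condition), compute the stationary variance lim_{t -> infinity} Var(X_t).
lim Var(X_t) = 8/125

The OU SDE dX = -theta X dt + sigma dB admits the integrating factor exp(theta t): d(exp(theta t) X_t) = sigma exp(theta t) dB_t. Integrating from 0 to t gives X_t = x_0 * exp(-theta t) + sigma * int_0^t exp(-theta (t-s)) dB_s for any initial x_0. The Itô integral has variance (by the Itô isometry) sigma^2 * int_0^t exp(-2 theta (t - s)) ds = sigma^2 * (1 - exp(-2 theta t)) / (2 theta), independent of x_0.
With theta = 5, sigma = 4/5:
  Var(X_t) = (4/5)^2 * (1 - exp(-2*5 t)) / (2 * 5) = 8/125 - 8*exp(-10*t)/125.
As t -> infinity, exp(-2*5 t) -> 0, so the stationary variance is sigma^2 / (2 theta) = 8/125.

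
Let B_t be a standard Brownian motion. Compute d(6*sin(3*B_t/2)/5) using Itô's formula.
d(6*sin(3*B_t/2)/5) = (-27*sin(3*B_t/2)/20) dt + (9*cos(3*B_t/2)/5) dB_t

Itô's formula for f(B_t) gives d f(B_t) = f'(B_t) dB_t + (1/2) f''(B_t) dt. Compute derivatives of f(x) = 6*sin(3*x/2)/5:
  f'(x)  = 9*cos(3*x/2)/5
  f''(x) = -27*sin(3*x/2)/10
Substitute x = B_t and multiply the f'' term by 1/2:
  drift     = (1/2) * (-27*sin(3*x/2)/10) evaluated at B_t = -27*sin(3*B_t/2)/20
  diffusion = (9*cos(3*x/2)/5) evaluated at B_t = 9*cos(3*B_t/2)/5
Therefore d(6*sin(3*B_t/2)/5) = (-27*sin(3*B_t/2)/20) dt + (9*cos(3*B_t/2)/5) dB_t.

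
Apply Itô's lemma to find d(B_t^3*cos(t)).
d(B_t^3*cos(t)) = (B_t*(-B_t^2*sin(t) + 3*cos(t))) dt + (3*B_t^2*cos(t)) dB_t

Itô's formula for f(t, x): d f(t, B_t) = (f_t + (1/2) f_xx) dt + f_x dB_t. Compute partials of f(t, x) = x^3*cos(t):
  f_t(t,x)  = -x^3*sin(t)
  f_x(t,x)  = 3*x^2*cos(t)
  f_xx(t,x) = 6*x*cos(t)
Assemble drift = f_t + (1/2) f_xx = x*(-x^2*sin(t) + 3*cos(t)) and diffusion = f_x = 3*x^2*cos(t). Substituting x = B_t:
  d(B_t^3*cos(t)) = (B_t*(-B_t^2*sin(t) + 3*cos(t))) dt + (3*B_t^2*cos(t)) dB_t.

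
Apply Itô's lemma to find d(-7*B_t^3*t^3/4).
d(-7*B_t^3*t^3/4) = (21*B_t*t^2*(-B_t^2 - t)/4) dt + (-21*B_t^2*t^3/4) dB_t

Itô's formula for f(t, x): d f(t, B_t) = (f_t + (1/2) f_xx) dt + f_x dB_t. Compute partials of f(t, x) = -7*t^3*x^3/4:
  f_t(t,x)  = -21*t^2*x^3/4
  f_x(t,x)  = -21*t^3*x^2/4
  f_xx(t,x) = -21*t^3*x/2
Assemble drift = f_t + (1/2) f_xx = 21*t^2*x*(-t - x^2)/4 and diffusion = f_x = -21*t^3*x^2/4. Substituting x = B_t:
  d(-7*B_t^3*t^3/4) = (21*B_t*t^2*(-B_t^2 - t)/4) dt + (-21*B_t^2*t^3/4) dB_t.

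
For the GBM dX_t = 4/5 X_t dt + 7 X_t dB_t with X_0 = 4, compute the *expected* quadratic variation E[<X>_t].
E[<X>_t] = 3920*exp(253*t/5)/253 - 3920/253

<X>_t = int_0^t (7 * X_s)^2 ds. Taking expectation inside the integral: E[<X>_t] = 7^2 * int_0^t E[X_s^2] ds. For GBM, E[X_s^2] = x_0^2 * exp((2 mu + sigma^2) s). Integrating:
  E[<X>_t] = 7^2 * 4^2 * (exp((2*(4/5) + 7^2) t) - 1) / (2*(4/5) + 7^2)
           = 7^2 * 4^2 * (exp((253/5) t) - 1) / (253/5) = 3920*exp(253*t/5)/253 - 3920/253.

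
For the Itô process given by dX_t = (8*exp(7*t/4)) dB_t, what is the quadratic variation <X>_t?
<X>_t = 128*exp(7*t/2)/7 - 128/7

For an Itô process dX_t = a(t) dt + b(t) dB_t, the quadratic variation is <X>_t = int_0^t b(s)^2 ds (the drift term does not contribute). Here b(s) = 8*exp(7*s/4), so
  b(s)^2 = 64*exp(7*s/2).
Integrating from 0 to t:
  <X>_t = int_0^t (64*exp(7*s/2)) ds = 128*exp(7*t/2)/7 - 128/7.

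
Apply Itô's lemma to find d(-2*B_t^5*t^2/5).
d(-2*B_t^5*t^2/5) = (4*B_t^3*t*(-B_t^2 - 5*t)/5) dt + (-2*B_t^4*t^2) dB_t

Itô's formula for f(t, x): d f(t, B_t) = (f_t + (1/2) f_xx) dt + f_x dB_t. Compute partials of f(t, x) = -2*t^2*x^5/5:
  f_t(t,x)  = -4*t*x^5/5
  f_x(t,x)  = -2*t^2*x^4
  f_xx(t,x) = -8*t^2*x^3
Assemble drift = f_t + (1/2) f_xx = 4*t*x^3*(-5*t - x^2)/5 and diffusion = f_x = -2*t^2*x^4. Substituting x = B_t:
  d(-2*B_t^5*t^2/5) = (4*B_t^3*t*(-B_t^2 - 5*t)/5) dt + (-2*B_t^4*t^2) dB_t.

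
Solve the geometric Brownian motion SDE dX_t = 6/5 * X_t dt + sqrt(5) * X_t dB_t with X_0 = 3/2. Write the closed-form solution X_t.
X_t = 3/2 * exp((-13/10) * t + (sqrt(5)) * B_t)

For GBM dX = mu X dt + sigma X dB with X_0 = x_0, apply Itô to Y = log X: dY = (mu - sigma^2/2) dt + sigma dB, so Y_t = log(x_0) + (mu - sigma^2/2) t + sigma B_t and hence X_t = x_0 * exp((mu - sigma^2/2) t + sigma B_t).
With mu = 6/5, sigma = sqrt(5), x_0 = 3/2, this gives:
  X_t = 3/2 * exp((-13/10) * t + (sqrt(5)) * B_t).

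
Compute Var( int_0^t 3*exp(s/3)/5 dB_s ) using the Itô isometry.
Var = 27*exp(2*t/3)/50 - 27/50

The Itô integral of a deterministic integrand f(s) has mean 0 because each increment f(s) * (B_{s+ds} - B_s) has mean 0. By the Itô isometry:
  Var( int_0^t f(s) dB_s ) = E[ (int_0^t f(s) dB_s)^2 ] = int_0^t f(s)^2 ds.
Here f(s) = 3*exp(s/3)/5, so f(s)^2 = 9*exp(2*s/3)/25. Integrate:
  int_0^t (9*exp(2*s/3)/25) ds = 27*exp(2*t/3)/50 - 27/50.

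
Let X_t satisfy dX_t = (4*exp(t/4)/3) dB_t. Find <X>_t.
<X>_t = 32*exp(t/2)/9 - 32/9

For an Itô process dX_t = a(t) dt + b(t) dB_t, the quadratic variation is <X>_t = int_0^t b(s)^2 ds (the drift term does not contribute). Here b(s) = 4*exp(s/4)/3, so
  b(s)^2 = 16*exp(s/2)/9.
Integrating from 0 to t:
  <X>_t = int_0^t (16*exp(s/2)/9) ds = 32*exp(t/2)/9 - 32/9.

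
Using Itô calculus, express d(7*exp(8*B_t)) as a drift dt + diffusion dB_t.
d(7*exp(8*B_t)) = (224*exp(8*B_t)) dt + (56*exp(8*B_t)) dB_t

Itô's formula for f(B_t) gives d f(B_t) = f'(B_t) dB_t + (1/2) f''(B_t) dt. Compute derivatives of f(x) = 7*exp(8*x):
  f'(x)  = 56*exp(8*x)
  f''(x) = 448*exp(8*x)
Substitute x = B_t and multiply the f'' term by 1/2:
  drift     = (1/2) * (448*exp(8*x)) evaluated at B_t = 224*exp(8*B_t)
  diffusion = (56*exp(8*x)) evaluated at B_t = 56*exp(8*B_t)
Therefore d(7*exp(8*B_t)) = (224*exp(8*B_t)) dt + (56*exp(8*B_t)) dB_t.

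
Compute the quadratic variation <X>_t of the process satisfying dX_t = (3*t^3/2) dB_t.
<X>_t = 9*t^7/28

For an Itô process dX_t = a(t) dt + b(t) dB_t, the quadratic variation is <X>_t = int_0^t b(s)^2 ds (the drift term does not contribute). Here b(s) = 3*s^3/2, so
  b(s)^2 = 9*s^6/4.
Integrating from 0 to t:
  <X>_t = int_0^t (9*s^6/4) ds = 9*t^7/28.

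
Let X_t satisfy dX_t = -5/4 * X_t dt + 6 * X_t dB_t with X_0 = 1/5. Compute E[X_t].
E[X_t] = exp(-5*t/4)/5

For GBM dX = mu X dt + sigma X dB with X_0 = x_0, apply Itô to Y = log X: dY = (mu - sigma^2/2) dt + sigma dB, so Y_t = log(x_0) + (mu - sigma^2/2) t + sigma B_t and hence X_t = x_0 * exp((mu - sigma^2/2) t + sigma B_t).
With mu = -5/4, sigma = 6, x_0 = 1/5, this gives:
  X_t = 1/5 * exp((-77/4) * t + (6) * B_t).
Since sigma*B_t ~ Normal(0, sigma^2 t), E[exp(sigma*B_t)] = exp(sigma^2 t / 2); so E[X_t] = x_0 * exp((mu - sigma^2/2) t) * exp(sigma^2 t / 2) = x_0 * exp(mu t) = exp(-5*t/4)/5.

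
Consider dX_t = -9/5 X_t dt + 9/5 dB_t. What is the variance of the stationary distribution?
lim Var(X_t) = 9/10

The OU SDE dX = -theta X dt + sigma dB admits the integrating factor exp(theta t): d(exp(theta t) X_t) = sigma exp(theta t) dB_t. Integrating from 0 to t gives X_t = x_0 * exp(-theta t) + sigma * int_0^t exp(-theta (t-s)) dB_s for any initial x_0. The Itô integral has variance (by the Itô isometry) sigma^2 * int_0^t exp(-2 theta (t - s)) ds = sigma^2 * (1 - exp(-2 theta t)) / (2 theta), independent of x_0.
With theta = 9/5, sigma = 9/5:
  Var(X_t) = (9/5)^2 * (1 - exp(-2*9/5 t)) / (2 * 9/5) = 9/10 - 9*exp(-18*t/5)/10.
As t -> infinity, exp(-2*9/5 t) -> 0, so the stationary variance is sigma^2 / (2 theta) = 9/10.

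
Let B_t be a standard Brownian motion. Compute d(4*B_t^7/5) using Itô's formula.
d(4*B_t^7/5) = (84*B_t^5/5) dt + (28*B_t^6/5) dB_t

Itô's formula for f(B_t) gives d f(B_t) = f'(B_t) dB_t + (1/2) f''(B_t) dt. Compute derivatives of f(x) = 4*x^7/5:
  f'(x)  = 28*x^6/5
  f''(x) = 168*x^5/5
Substitute x = B_t and multiply the f'' term by 1/2:
  drift     = (1/2) * (168*x^5/5) evaluated at B_t = 84*B_t^5/5
  diffusion = (28*x^6/5) evaluated at B_t = 28*B_t^6/5
Therefore d(4*B_t^7/5) = (84*B_t^5/5) dt + (28*B_t^6/5) dB_t.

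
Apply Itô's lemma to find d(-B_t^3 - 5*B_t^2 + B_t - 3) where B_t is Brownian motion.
d(-B_t^3 - 5*B_t^2 + B_t - 3) = (-3*B_t - 5) dt + (-3*B_t^2 - 10*B_t + 1) dB_t

Itô's formula for f(B_t) gives d f(B_t) = f'(B_t) dB_t + (1/2) f''(B_t) dt. Compute derivatives of f(x) = -x^3 - 5*x^2 + x - 3:
  f'(x)  = -3*x^2 - 10*x + 1
  f''(x) = -6*x - 10
Substitute x = B_t and multiply the f'' term by 1/2:
  drift     = (1/2) * (-6*x - 10) evaluated at B_t = -3*B_t - 5
  diffusion = (-3*x^2 - 10*x + 1) evaluated at B_t = -3*B_t^2 - 10*B_t + 1
Therefore d(-B_t^3 - 5*B_t^2 + B_t - 3) = (-3*B_t - 5) dt + (-3*B_t^2 - 10*B_t + 1) dB_t.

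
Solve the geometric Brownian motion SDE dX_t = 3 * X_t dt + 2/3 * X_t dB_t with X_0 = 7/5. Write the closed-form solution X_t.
X_t = 7/5 * exp((25/9) * t + (2/3) * B_t)

For GBM dX = mu X dt + sigma X dB with X_0 = x_0, apply Itô to Y = log X: dY = (mu - sigma^2/2) dt + sigma dB, so Y_t = log(x_0) + (mu - sigma^2/2) t + sigma B_t and hence X_t = x_0 * exp((mu - sigma^2/2) t + sigma B_t).
With mu = 3, sigma = 2/3, x_0 = 7/5, this gives:
  X_t = 7/5 * exp((25/9) * t + (2/3) * B_t).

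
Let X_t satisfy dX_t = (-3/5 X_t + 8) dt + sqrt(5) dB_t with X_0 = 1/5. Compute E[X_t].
E[X_t] = 40/3 - 197*exp(-3*t/5)/15

Taking expectations and using E[dB_t] = 0, the mean m(t) = E[X_t] satisfies the ODE m'(t) = a m(t) + b with m(0) = x_0. With a = -3/5, b = 8, x_0 = 1/5, the solution is
  m(t) = x_0 * exp(a t) + (b/a) * (exp(a t) - 1)
       = (1/5) * exp((-3/5) t) + (8/(-3/5)) * (exp((-3/5) t) - 1)
       = 40/3 - 197*exp(-3*t/5)/15.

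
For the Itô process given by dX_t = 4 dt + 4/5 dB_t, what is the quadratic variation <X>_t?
<X>_t = 16*t/25

For an Itô process dX_t = a(t) dt + b(t) dB_t, the quadratic variation is <X>_t = int_0^t b(s)^2 ds (the drift term does not contribute). Here b(s) = 4/5, so
  b(s)^2 = 16/25.
Integrating from 0 to t:
  <X>_t = int_0^t (16/25) ds = 16*t/25.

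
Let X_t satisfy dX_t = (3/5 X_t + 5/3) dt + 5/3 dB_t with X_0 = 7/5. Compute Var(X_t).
Var(X_t) = 125*exp(6*t/5)/54 - 125/54

The variance V(t) = Var(X_t) satisfies V'(t) = 2 a V(t) + c^2 with V(0) = 0 (drift coefficient is linear in X, diffusion is constant). With a = 3/5, c = 5/3, the solution is
  V(t) = (c^2 / (2 a)) * (exp(2 a t) - 1)
       = ((5/3)^2 / (2*(3/5))) * (exp((6/5) t) - 1)
       = 125*exp(6*t/5)/54 - 125/54.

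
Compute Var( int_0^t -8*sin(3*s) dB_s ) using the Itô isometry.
Var = 32*t - 16*sin(6*t)/3

The Itô integral of a deterministic integrand f(s) has mean 0 because each increment f(s) * (B_{s+ds} - B_s) has mean 0. By the Itô isometry:
  Var( int_0^t f(s) dB_s ) = E[ (int_0^t f(s) dB_s)^2 ] = int_0^t f(s)^2 ds.
Here f(s) = -8*sin(3*s), so f(s)^2 = 64*sin(3*s)^2. Integrate:
  int_0^t (64*sin(3*s)^2) ds = 32*t - 16*sin(6*t)/3.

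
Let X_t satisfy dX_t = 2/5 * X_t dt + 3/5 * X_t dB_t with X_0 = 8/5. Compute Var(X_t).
Var(X_t) = 64*(exp(9*t/25) - 1)*exp(4*t/5)/25

For GBM dX = mu X dt + sigma X dB with X_0 = x_0, apply Itô to Y = log X: dY = (mu - sigma^2/2) dt + sigma dB, so Y_t = log(x_0) + (mu - sigma^2/2) t + sigma B_t and hence X_t = x_0 * exp((mu - sigma^2/2) t + sigma B_t).
With mu = 2/5, sigma = 3/5, x_0 = 8/5, this gives:
  X_t = 8/5 * exp((11/50) * t + (3/5) * B_t).
Since sigma*B_t ~ Normal(0, sigma^2 t), E[exp(sigma*B_t)] = exp(sigma^2 t / 2); so E[X_t] = x_0 * exp((mu - sigma^2/2) t) * exp(sigma^2 t / 2) = x_0 * exp(mu t) = 8*exp(2*t/5)/5.
Var(X_t) = E[X_t^2] - (E[X_t])^2 = x_0^2 * exp(2 mu t) * (exp(sigma^2 t) - 1) = 64*(exp(9*t/25) - 1)*exp(4*t/5)/25.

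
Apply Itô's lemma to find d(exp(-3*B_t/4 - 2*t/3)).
d(exp(-3*B_t/4 - 2*t/3)) = (-37*exp(-3*B_t/4 - 2*t/3)/96) dt + (-3*exp(-3*B_t/4 - 2*t/3)/4) dB_t

Itô's formula for f(t, x): d f(t, B_t) = (f_t + (1/2) f_xx) dt + f_x dB_t. Compute partials of f(t, x) = exp(-2*t/3 - 3*x/4):
  f_t(t,x)  = -2*exp(-2*t/3 - 3*x/4)/3
  f_x(t,x)  = -3*exp(-2*t/3 - 3*x/4)/4
  f_xx(t,x) = 9*exp(-2*t/3 - 3*x/4)/16
Assemble drift = f_t + (1/2) f_xx = -37*exp(-2*t/3 - 3*x/4)/96 and diffusion = f_x = -3*exp(-2*t/3 - 3*x/4)/4. Substituting x = B_t:
  d(exp(-3*B_t/4 - 2*t/3)) = (-37*exp(-3*B_t/4 - 2*t/3)/96) dt + (-3*exp(-3*B_t/4 - 2*t/3)/4) dB_t.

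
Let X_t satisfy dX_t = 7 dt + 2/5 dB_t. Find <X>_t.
<X>_t = 4*t/25

For an Itô process dX_t = a(t) dt + b(t) dB_t, the quadratic variation is <X>_t = int_0^t b(s)^2 ds (the drift term does not contribute). Here b(s) = 2/5, so
  b(s)^2 = 4/25.
Integrating from 0 to t:
  <X>_t = int_0^t (4/25) ds = 4*t/25.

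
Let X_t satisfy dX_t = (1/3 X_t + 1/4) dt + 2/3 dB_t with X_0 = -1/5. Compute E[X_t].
E[X_t] = 11*exp(t/3)/20 - 3/4

Taking expectations and using E[dB_t] = 0, the mean m(t) = E[X_t] satisfies the ODE m'(t) = a m(t) + b with m(0) = x_0. With a = 1/3, b = 1/4, x_0 = -1/5, the solution is
  m(t) = x_0 * exp(a t) + (b/a) * (exp(a t) - 1)
       = (-1/5) * exp((1/3) t) + ((1/4)/(1/3)) * (exp((1/3) t) - 1)
       = 11*exp(t/3)/20 - 3/4.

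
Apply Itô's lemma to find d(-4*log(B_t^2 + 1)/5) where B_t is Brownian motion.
d(-4*log(B_t^2 + 1)/5) = (4*(B_t^2 - 1)/(5*(B_t^2 + 1)^2)) dt + (-8*B_t/(5*B_t^2 + 5)) dB_t

Itô's formula for f(B_t) gives d f(B_t) = f'(B_t) dB_t + (1/2) f''(B_t) dt. Compute derivatives of f(x) = -4*log(x^2 + 1)/5:
  f'(x)  = -8*x/(5*x^2 + 5)
  f''(x) = 8*(x^2 - 1)/(5*(x^2 + 1)^2)
Substitute x = B_t and multiply the f'' term by 1/2:
  drift     = (1/2) * (8*(x^2 - 1)/(5*(x^2 + 1)^2)) evaluated at B_t = 4*(B_t^2 - 1)/(5*(B_t^2 + 1)^2)
  diffusion = (-8*x/(5*x^2 + 5)) evaluated at B_t = -8*B_t/(5*B_t^2 + 5)
Therefore d(-4*log(B_t^2 + 1)/5) = (4*(B_t^2 - 1)/(5*(B_t^2 + 1)^2)) dt + (-8*B_t/(5*B_t^2 + 5)) dB_t.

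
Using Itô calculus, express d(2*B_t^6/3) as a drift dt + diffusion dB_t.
d(2*B_t^6/3) = (10*B_t^4) dt + (4*B_t^5) dB_t

Itô's formula for f(B_t) gives d f(B_t) = f'(B_t) dB_t + (1/2) f''(B_t) dt. Compute derivatives of f(x) = 2*x^6/3:
  f'(x)  = 4*x^5
  f''(x) = 20*x^4
Substitute x = B_t and multiply the f'' term by 1/2:
  drift     = (1/2) * (20*x^4) evaluated at B_t = 10*B_t^4
  diffusion = (4*x^5) evaluated at B_t = 4*B_t^5
Therefore d(2*B_t^6/3) = (10*B_t^4) dt + (4*B_t^5) dB_t.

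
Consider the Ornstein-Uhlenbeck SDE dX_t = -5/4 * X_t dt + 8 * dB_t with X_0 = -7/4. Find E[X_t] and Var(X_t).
E[X_t] = -7*exp(-5*t/4)/4; Var(X_t) = 128/5 - 128*exp(-5*t/2)/5

The OU SDE dX = -theta X dt + sigma dB admits the integrating factor exp(theta t): d(exp(theta t) X_t) = sigma exp(theta t) dB_t. Integrating from 0 to t:
  X_t = x_0 * exp(-theta t) + sigma * int_0^t exp(-theta (t-s)) dB_s.
The Itô integral has mean 0 and (by the Itô isometry) variance sigma^2 * int_0^t exp(-2 theta (t - s)) ds = sigma^2 * (1 - exp(-2 theta t)) / (2 theta).
With theta = 5/4, sigma = 8, x_0 = -7/4:
  E[X_t] = -7/4 * exp(-5/4 t) = -7*exp(-5*t/4)/4
  Var(X_t) = (8)^2 * (1 - exp(-2*5/4 t)) / (2 * 5/4) = 128/5 - 128*exp(-5*t/2)/5.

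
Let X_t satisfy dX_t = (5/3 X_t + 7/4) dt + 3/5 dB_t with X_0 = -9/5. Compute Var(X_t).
Var(X_t) = 27*exp(10*t/3)/250 - 27/250

The variance V(t) = Var(X_t) satisfies V'(t) = 2 a V(t) + c^2 with V(0) = 0 (drift coefficient is linear in X, diffusion is constant). With a = 5/3, c = 3/5, the solution is
  V(t) = (c^2 / (2 a)) * (exp(2 a t) - 1)
       = ((3/5)^2 / (2*(5/3))) * (exp((10/3) t) - 1)
       = 27*exp(10*t/3)/250 - 27/250.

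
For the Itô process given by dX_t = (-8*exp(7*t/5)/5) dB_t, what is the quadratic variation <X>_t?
<X>_t = 32*exp(14*t/5)/35 - 32/35

For an Itô process dX_t = a(t) dt + b(t) dB_t, the quadratic variation is <X>_t = int_0^t b(s)^2 ds (the drift term does not contribute). Here b(s) = -8*exp(7*s/5)/5, so
  b(s)^2 = 64*exp(14*s/5)/25.
Integrating from 0 to t:
  <X>_t = int_0^t (64*exp(14*s/5)/25) ds = 32*exp(14*t/5)/35 - 32/35.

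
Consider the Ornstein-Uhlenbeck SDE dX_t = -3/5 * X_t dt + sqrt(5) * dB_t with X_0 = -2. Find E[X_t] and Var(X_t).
E[X_t] = -2*exp(-3*t/5); Var(X_t) = 25/6 - 25*exp(-6*t/5)/6

The OU SDE dX = -theta X dt + sigma dB admits the integrating factor exp(theta t): d(exp(theta t) X_t) = sigma exp(theta t) dB_t. Integrating from 0 to t:
  X_t = x_0 * exp(-theta t) + sigma * int_0^t exp(-theta (t-s)) dB_s.
The Itô integral has mean 0 and (by the Itô isometry) variance sigma^2 * int_0^t exp(-2 theta (t - s)) ds = sigma^2 * (1 - exp(-2 theta t)) / (2 theta).
With theta = 3/5, sigma = sqrt(5), x_0 = -2:
  E[X_t] = -2 * exp(-3/5 t) = -2*exp(-3*t/5)
  Var(X_t) = (sqrt(5))^2 * (1 - exp(-2*3/5 t)) / (2 * 3/5) = 25/6 - 25*exp(-6*t/5)/6.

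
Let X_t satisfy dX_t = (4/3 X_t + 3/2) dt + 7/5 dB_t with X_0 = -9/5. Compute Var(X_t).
Var(X_t) = 147*exp(8*t/3)/200 - 147/200

The variance V(t) = Var(X_t) satisfies V'(t) = 2 a V(t) + c^2 with V(0) = 0 (drift coefficient is linear in X, diffusion is constant). With a = 4/3, c = 7/5, the solution is
  V(t) = (c^2 / (2 a)) * (exp(2 a t) - 1)
       = ((7/5)^2 / (2*(4/3))) * (exp((8/3) t) - 1)
       = 147*exp(8*t/3)/200 - 147/200.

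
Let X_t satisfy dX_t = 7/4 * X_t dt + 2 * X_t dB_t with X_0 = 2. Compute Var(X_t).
Var(X_t) = 4*(exp(4*t) - 1)*exp(7*t/2)

For GBM dX = mu X dt + sigma X dB with X_0 = x_0, apply Itô to Y = log X: dY = (mu - sigma^2/2) dt + sigma dB, so Y_t = log(x_0) + (mu - sigma^2/2) t + sigma B_t and hence X_t = x_0 * exp((mu - sigma^2/2) t + sigma B_t).
With mu = 7/4, sigma = 2, x_0 = 2, this gives:
  X_t = 2 * exp((-1/4) * t + (2) * B_t).
Since sigma*B_t ~ Normal(0, sigma^2 t), E[exp(sigma*B_t)] = exp(sigma^2 t / 2); so E[X_t] = x_0 * exp((mu - sigma^2/2) t) * exp(sigma^2 t / 2) = x_0 * exp(mu t) = 2*exp(7*t/4).
Var(X_t) = E[X_t^2] - (E[X_t])^2 = x_0^2 * exp(2 mu t) * (exp(sigma^2 t) - 1) = 4*(exp(4*t) - 1)*exp(7*t/2).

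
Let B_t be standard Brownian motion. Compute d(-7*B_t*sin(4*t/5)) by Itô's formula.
d(-7*B_t*sin(4*t/5)) = (-28*B_t*cos(4*t/5)/5) dt + (-7*sin(4*t/5)) dB_t

Itô's formula for f(t, x): d f(t, B_t) = (f_t + (1/2) f_xx) dt + f_x dB_t. Compute partials of f(t, x) = -7*x*sin(4*t/5):
  f_t(t,x)  = -28*x*cos(4*t/5)/5
  f_x(t,x)  = -7*sin(4*t/5)
  f_xx(t,x) = 0
Assemble drift = f_t + (1/2) f_xx = -28*x*cos(4*t/5)/5 and diffusion = f_x = -7*sin(4*t/5). Substituting x = B_t:
  d(-7*B_t*sin(4*t/5)) = (-28*B_t*cos(4*t/5)/5) dt + (-7*sin(4*t/5)) dB_t.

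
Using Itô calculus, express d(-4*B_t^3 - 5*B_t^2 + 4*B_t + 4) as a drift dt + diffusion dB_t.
d(-4*B_t^3 - 5*B_t^2 + 4*B_t + 4) = (-12*B_t - 5) dt + (-12*B_t^2 - 10*B_t + 4) dB_t

Itô's formula for f(B_t) gives d f(B_t) = f'(B_t) dB_t + (1/2) f''(B_t) dt. Compute derivatives of f(x) = -4*x^3 - 5*x^2 + 4*x + 4:
  f'(x)  = -12*x^2 - 10*x + 4
  f''(x) = -24*x - 10
Substitute x = B_t and multiply the f'' term by 1/2:
  drift     = (1/2) * (-24*x - 10) evaluated at B_t = -12*B_t - 5
  diffusion = (-12*x^2 - 10*x + 4) evaluated at B_t = -12*B_t^2 - 10*B_t + 4
Therefore d(-4*B_t^3 - 5*B_t^2 + 4*B_t + 4) = (-12*B_t - 5) dt + (-12*B_t^2 - 10*B_t + 4) dB_t.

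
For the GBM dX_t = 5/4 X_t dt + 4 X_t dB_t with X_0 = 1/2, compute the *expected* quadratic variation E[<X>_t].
E[<X>_t] = 8*exp(37*t/2)/37 - 8/37

<X>_t = int_0^t (4 * X_s)^2 ds. Taking expectation inside the integral: E[<X>_t] = 4^2 * int_0^t E[X_s^2] ds. For GBM, E[X_s^2] = x_0^2 * exp((2 mu + sigma^2) s). Integrating:
  E[<X>_t] = 4^2 * (1/2)^2 * (exp((2*(5/4) + 4^2) t) - 1) / (2*(5/4) + 4^2)
           = 4^2 * (1/2)^2 * (exp((37/2) t) - 1) / (37/2) = 8*exp(37*t/2)/37 - 8/37.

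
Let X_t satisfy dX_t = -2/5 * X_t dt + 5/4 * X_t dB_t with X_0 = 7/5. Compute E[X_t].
E[X_t] = 7*exp(-2*t/5)/5

For GBM dX = mu X dt + sigma X dB with X_0 = x_0, apply Itô to Y = log X: dY = (mu - sigma^2/2) dt + sigma dB, so Y_t = log(x_0) + (mu - sigma^2/2) t + sigma B_t and hence X_t = x_0 * exp((mu - sigma^2/2) t + sigma B_t).
With mu = -2/5, sigma = 5/4, x_0 = 7/5, this gives:
  X_t = 7/5 * exp((-189/160) * t + (5/4) * B_t).
Since sigma*B_t ~ Normal(0, sigma^2 t), E[exp(sigma*B_t)] = exp(sigma^2 t / 2); so E[X_t] = x_0 * exp((mu - sigma^2/2) t) * exp(sigma^2 t / 2) = x_0 * exp(mu t) = 7*exp(-2*t/5)/5.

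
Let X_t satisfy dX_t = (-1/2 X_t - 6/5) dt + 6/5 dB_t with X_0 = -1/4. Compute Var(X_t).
Var(X_t) = 36/25 - 36*exp(-t)/25

The variance V(t) = Var(X_t) satisfies V'(t) = 2 a V(t) + c^2 with V(0) = 0 (drift coefficient is linear in X, diffusion is constant). With a = -1/2, c = 6/5, the solution is
  V(t) = (c^2 / (2 a)) * (exp(2 a t) - 1)
       = ((6/5)^2 / (2*(-1/2))) * (exp((-1) t) - 1)
       = 36/25 - 36*exp(-t)/25.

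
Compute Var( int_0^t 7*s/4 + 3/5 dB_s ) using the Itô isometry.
Var = t*(1225*t^2 + 1260*t + 432)/1200

The Itô integral of a deterministic integrand f(s) has mean 0 because each increment f(s) * (B_{s+ds} - B_s) has mean 0. By the Itô isometry:
  Var( int_0^t f(s) dB_s ) = E[ (int_0^t f(s) dB_s)^2 ] = int_0^t f(s)^2 ds.
Here f(s) = 7*s/4 + 3/5, so f(s)^2 = (35*s + 12)^2/400. Integrate:
  int_0^t ((35*s + 12)^2/400) ds = t*(1225*t^2 + 1260*t + 432)/1200.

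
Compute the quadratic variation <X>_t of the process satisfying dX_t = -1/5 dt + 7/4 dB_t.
<X>_t = 49*t/16

For an Itô process dX_t = a(t) dt + b(t) dB_t, the quadratic variation is <X>_t = int_0^t b(s)^2 ds (the drift term does not contribute). Here b(s) = 7/4, so
  b(s)^2 = 49/16.
Integrating from 0 to t:
  <X>_t = int_0^t (49/16) ds = 49*t/16.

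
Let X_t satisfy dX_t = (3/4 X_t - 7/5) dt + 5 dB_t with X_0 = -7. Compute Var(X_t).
Var(X_t) = 50*exp(3*t/2)/3 - 50/3

The variance V(t) = Var(X_t) satisfies V'(t) = 2 a V(t) + c^2 with V(0) = 0 (drift coefficient is linear in X, diffusion is constant). With a = 3/4, c = 5, the solution is
  V(t) = (c^2 / (2 a)) * (exp(2 a t) - 1)
       = (5^2 / (2*(3/4))) * (exp((3/2) t) - 1)
       = 50*exp(3*t/2)/3 - 50/3.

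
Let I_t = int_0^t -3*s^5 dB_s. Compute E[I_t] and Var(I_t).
E[I_t] = 0; Var(I_t) = 9*t^11/11

The Itô integral of a deterministic integrand f(s) has mean 0 because each increment f(s) * (B_{s+ds} - B_s) has mean 0. By the Itô isometry:
  Var( int_0^t f(s) dB_s ) = E[ (int_0^t f(s) dB_s)^2 ] = int_0^t f(s)^2 ds.
Here f(s) = -3*s^5, so f(s)^2 = 9*s^10. Integrate:
  int_0^t (9*s^10) ds = 9*t^11/11.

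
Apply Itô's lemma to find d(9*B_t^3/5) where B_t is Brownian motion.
d(9*B_t^3/5) = (27*B_t/5) dt + (27*B_t^2/5) dB_t

Itô's formula for f(B_t) gives d f(B_t) = f'(B_t) dB_t + (1/2) f''(B_t) dt. Compute derivatives of f(x) = 9*x^3/5:
  f'(x)  = 27*x^2/5
  f''(x) = 54*x/5
Substitute x = B_t and multiply the f'' term by 1/2:
  drift     = (1/2) * (54*x/5) evaluated at B_t = 27*B_t/5
  diffusion = (27*x^2/5) evaluated at B_t = 27*B_t^2/5
Therefore d(9*B_t^3/5) = (27*B_t/5) dt + (27*B_t^2/5) dB_t.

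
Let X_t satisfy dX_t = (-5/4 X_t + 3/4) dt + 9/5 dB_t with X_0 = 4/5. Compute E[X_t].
E[X_t] = 3/5 + exp(-5*t/4)/5

Taking expectations and using E[dB_t] = 0, the mean m(t) = E[X_t] satisfies the ODE m'(t) = a m(t) + b with m(0) = x_0. With a = -5/4, b = 3/4, x_0 = 4/5, the solution is
  m(t) = x_0 * exp(a t) + (b/a) * (exp(a t) - 1)
       = (4/5) * exp((-5/4) t) + ((3/4)/(-5/4)) * (exp((-5/4) t) - 1)
       = 3/5 + exp(-5*t/4)/5.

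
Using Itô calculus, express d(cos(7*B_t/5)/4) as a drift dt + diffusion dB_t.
d(cos(7*B_t/5)/4) = (-49*cos(7*B_t/5)/200) dt + (-7*sin(7*B_t/5)/20) dB_t

Itô's formula for f(B_t) gives d f(B_t) = f'(B_t) dB_t + (1/2) f''(B_t) dt. Compute derivatives of f(x) = cos(7*x/5)/4:
  f'(x)  = -7*sin(7*x/5)/20
  f''(x) = -49*cos(7*x/5)/100
Substitute x = B_t and multiply the f'' term by 1/2:
  drift     = (1/2) * (-49*cos(7*x/5)/100) evaluated at B_t = -49*cos(7*B_t/5)/200
  diffusion = (-7*sin(7*x/5)/20) evaluated at B_t = -7*sin(7*B_t/5)/20
Therefore d(cos(7*B_t/5)/4) = (-49*cos(7*B_t/5)/200) dt + (-7*sin(7*B_t/5)/20) dB_t.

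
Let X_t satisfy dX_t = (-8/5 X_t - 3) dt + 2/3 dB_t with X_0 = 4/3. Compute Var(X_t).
Var(X_t) = 5/36 - 5*exp(-16*t/5)/36

The variance V(t) = Var(X_t) satisfies V'(t) = 2 a V(t) + c^2 with V(0) = 0 (drift coefficient is linear in X, diffusion is constant). With a = -8/5, c = 2/3, the solution is
  V(t) = (c^2 / (2 a)) * (exp(2 a t) - 1)
       = ((2/3)^2 / (2*(-8/5))) * (exp((-16/5) t) - 1)
       = 5/36 - 5*exp(-16*t/5)/36.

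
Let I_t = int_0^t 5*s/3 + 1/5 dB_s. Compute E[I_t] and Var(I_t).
E[I_t] = 0; Var(I_t) = t*(625*t^2 + 225*t + 27)/675

The Itô integral of a deterministic integrand f(s) has mean 0 because each increment f(s) * (B_{s+ds} - B_s) has mean 0. By the Itô isometry:
  Var( int_0^t f(s) dB_s ) = E[ (int_0^t f(s) dB_s)^2 ] = int_0^t f(s)^2 ds.
Here f(s) = 5*s/3 + 1/5, so f(s)^2 = (25*s + 3)^2/225. Integrate:
  int_0^t ((25*s + 3)^2/225) ds = t*(625*t^2 + 225*t + 27)/675.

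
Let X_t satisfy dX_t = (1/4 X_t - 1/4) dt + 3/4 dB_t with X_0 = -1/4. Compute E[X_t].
E[X_t] = 1 - 5*exp(t/4)/4

Taking expectations and using E[dB_t] = 0, the mean m(t) = E[X_t] satisfies the ODE m'(t) = a m(t) + b with m(0) = x_0. With a = 1/4, b = -1/4, x_0 = -1/4, the solution is
  m(t) = x_0 * exp(a t) + (b/a) * (exp(a t) - 1)
       = (-1/4) * exp((1/4) t) + ((-1/4)/(1/4)) * (exp((1/4) t) - 1)
       = 1 - 5*exp(t/4)/4.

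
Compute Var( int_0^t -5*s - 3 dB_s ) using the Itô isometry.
Var = t*(25*t^2 + 45*t + 27)/3

The Itô integral of a deterministic integrand f(s) has mean 0 because each increment f(s) * (B_{s+ds} - B_s) has mean 0. By the Itô isometry:
  Var( int_0^t f(s) dB_s ) = E[ (int_0^t f(s) dB_s)^2 ] = int_0^t f(s)^2 ds.
Here f(s) = -5*s - 3, so f(s)^2 = (5*s + 3)^2. Integrate:
  int_0^t ((5*s + 3)^2) ds = t*(25*t^2 + 45*t + 27)/3.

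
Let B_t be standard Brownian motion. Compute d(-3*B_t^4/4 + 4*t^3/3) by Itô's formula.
d(-3*B_t^4/4 + 4*t^3/3) = (-9*B_t^2/2 + 4*t^2) dt + (-3*B_t^3) dB_t

Itô's formula for f(t, x): d f(t, B_t) = (f_t + (1/2) f_xx) dt + f_x dB_t. Compute partials of f(t, x) = 4*t^3/3 - 3*x^4/4:
  f_t(t,x)  = 4*t^2
  f_x(t,x)  = -3*x^3
  f_xx(t,x) = -9*x^2
Assemble drift = f_t + (1/2) f_xx = 4*t^2 - 9*x^2/2 and diffusion = f_x = -3*x^3. Substituting x = B_t:
  d(-3*B_t^4/4 + 4*t^3/3) = (-9*B_t^2/2 + 4*t^2) dt + (-3*B_t^3) dB_t.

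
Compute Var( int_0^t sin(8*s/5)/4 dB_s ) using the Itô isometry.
Var = t/32 - 5*sin(8*t/5)*cos(8*t/5)/256

The Itô integral of a deterministic integrand f(s) has mean 0 because each increment f(s) * (B_{s+ds} - B_s) has mean 0. By the Itô isometry:
  Var( int_0^t f(s) dB_s ) = E[ (int_0^t f(s) dB_s)^2 ] = int_0^t f(s)^2 ds.
Here f(s) = sin(8*s/5)/4, so f(s)^2 = sin(8*s/5)^2/16. Integrate:
  int_0^t (sin(8*s/5)^2/16) ds = t/32 - 5*sin(8*t/5)*cos(8*t/5)/256.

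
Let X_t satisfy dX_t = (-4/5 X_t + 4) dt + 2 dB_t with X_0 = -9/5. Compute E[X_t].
E[X_t] = 5 - 34*exp(-4*t/5)/5

Taking expectations and using E[dB_t] = 0, the mean m(t) = E[X_t] satisfies the ODE m'(t) = a m(t) + b with m(0) = x_0. With a = -4/5, b = 4, x_0 = -9/5, the solution is
  m(t) = x_0 * exp(a t) + (b/a) * (exp(a t) - 1)
       = (-9/5) * exp((-4/5) t) + (4/(-4/5)) * (exp((-4/5) t) - 1)
       = 5 - 34*exp(-4*t/5)/5.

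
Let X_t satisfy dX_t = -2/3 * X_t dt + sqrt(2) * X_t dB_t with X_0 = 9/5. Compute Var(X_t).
Var(X_t) = (81*exp(2*t) - 81)*exp(-4*t/3)/25

For GBM dX = mu X dt + sigma X dB with X_0 = x_0, apply Itô to Y = log X: dY = (mu - sigma^2/2) dt + sigma dB, so Y_t = log(x_0) + (mu - sigma^2/2) t + sigma B_t and hence X_t = x_0 * exp((mu - sigma^2/2) t + sigma B_t).
With mu = -2/3, sigma = sqrt(2), x_0 = 9/5, this gives:
  X_t = 9/5 * exp((-5/3) * t + (sqrt(2)) * B_t).
Since sigma*B_t ~ Normal(0, sigma^2 t), E[exp(sigma*B_t)] = exp(sigma^2 t / 2); so E[X_t] = x_0 * exp((mu - sigma^2/2) t) * exp(sigma^2 t / 2) = x_0 * exp(mu t) = 9*exp(-2*t/3)/5.
Var(X_t) = E[X_t^2] - (E[X_t])^2 = x_0^2 * exp(2 mu t) * (exp(sigma^2 t) - 1) = (81*exp(2*t) - 81)*exp(-4*t/3)/25.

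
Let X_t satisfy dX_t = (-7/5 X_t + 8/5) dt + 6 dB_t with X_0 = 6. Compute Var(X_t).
Var(X_t) = 90/7 - 90*exp(-14*t/5)/7

The variance V(t) = Var(X_t) satisfies V'(t) = 2 a V(t) + c^2 with V(0) = 0 (drift coefficient is linear in X, diffusion is constant). With a = -7/5, c = 6, the solution is
  V(t) = (c^2 / (2 a)) * (exp(2 a t) - 1)
       = (6^2 / (2*(-7/5))) * (exp((-14/5) t) - 1)
       = 90/7 - 90*exp(-14*t/5)/7.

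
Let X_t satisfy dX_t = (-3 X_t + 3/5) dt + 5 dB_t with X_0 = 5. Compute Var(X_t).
Var(X_t) = 25/6 - 25*exp(-6*t)/6

The variance V(t) = Var(X_t) satisfies V'(t) = 2 a V(t) + c^2 with V(0) = 0 (drift coefficient is linear in X, diffusion is constant). With a = -3, c = 5, the solution is
  V(t) = (c^2 / (2 a)) * (exp(2 a t) - 1)
       = (5^2 / (2*(-3))) * (exp((-6) t) - 1)
       = 25/6 - 25*exp(-6*t)/6.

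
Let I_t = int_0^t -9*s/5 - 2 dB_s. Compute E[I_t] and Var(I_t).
E[I_t] = 0; Var(I_t) = t*(27*t^2 + 90*t + 100)/25

The Itô integral of a deterministic integrand f(s) has mean 0 because each increment f(s) * (B_{s+ds} - B_s) has mean 0. By the Itô isometry:
  Var( int_0^t f(s) dB_s ) = E[ (int_0^t f(s) dB_s)^2 ] = int_0^t f(s)^2 ds.
Here f(s) = -9*s/5 - 2, so f(s)^2 = (9*s + 10)^2/25. Integrate:
  int_0^t ((9*s + 10)^2/25) ds = t*(27*t^2 + 90*t + 100)/25.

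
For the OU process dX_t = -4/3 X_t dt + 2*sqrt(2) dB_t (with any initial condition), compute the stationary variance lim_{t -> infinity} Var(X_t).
lim Var(X_t) = 3

The OU SDE dX = -theta X dt + sigma dB admits the integrating factor exp(theta t): d(exp(theta t) X_t) = sigma exp(theta t) dB_t. Integrating from 0 to t gives X_t = x_0 * exp(-theta t) + sigma * int_0^t exp(-theta (t-s)) dB_s for any initial x_0. The Itô integral has variance (by the Itô isometry) sigma^2 * int_0^t exp(-2 theta (t - s)) ds = sigma^2 * (1 - exp(-2 theta t)) / (2 theta), independent of x_0.
With theta = 4/3, sigma = 2*sqrt(2):
  Var(X_t) = (2*sqrt(2))^2 * (1 - exp(-2*4/3 t)) / (2 * 4/3) = 3 - 3*exp(-8*t/3).
As t -> infinity, exp(-2*4/3 t) -> 0, so the stationary variance is sigma^2 / (2 theta) = 3.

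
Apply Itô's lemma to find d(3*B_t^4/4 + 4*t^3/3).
d(3*B_t^4/4 + 4*t^3/3) = (9*B_t^2/2 + 4*t^2) dt + (3*B_t^3) dB_t

Itô's formula for f(t, x): d f(t, B_t) = (f_t + (1/2) f_xx) dt + f_x dB_t. Compute partials of f(t, x) = 4*t^3/3 + 3*x^4/4:
  f_t(t,x)  = 4*t^2
  f_x(t,x)  = 3*x^3
  f_xx(t,x) = 9*x^2
Assemble drift = f_t + (1/2) f_xx = 4*t^2 + 9*x^2/2 and diffusion = f_x = 3*x^3. Substituting x = B_t:
  d(3*B_t^4/4 + 4*t^3/3) = (9*B_t^2/2 + 4*t^2) dt + (3*B_t^3) dB_t.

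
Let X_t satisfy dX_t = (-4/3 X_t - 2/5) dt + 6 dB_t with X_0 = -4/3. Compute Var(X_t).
Var(X_t) = 27/2 - 27*exp(-8*t/3)/2

The variance V(t) = Var(X_t) satisfies V'(t) = 2 a V(t) + c^2 with V(0) = 0 (drift coefficient is linear in X, diffusion is constant). With a = -4/3, c = 6, the solution is
  V(t) = (c^2 / (2 a)) * (exp(2 a t) - 1)
       = (6^2 / (2*(-4/3))) * (exp((-8/3) t) - 1)
       = 27/2 - 27*exp(-8*t/3)/2.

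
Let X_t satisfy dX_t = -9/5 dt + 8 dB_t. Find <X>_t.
<X>_t = 64*t

For an Itô process dX_t = a(t) dt + b(t) dB_t, the quadratic variation is <X>_t = int_0^t b(s)^2 ds (the drift term does not contribute). Here b(s) = 8, so
  b(s)^2 = 64.
Integrating from 0 to t:
  <X>_t = int_0^t (64) ds = 64*t.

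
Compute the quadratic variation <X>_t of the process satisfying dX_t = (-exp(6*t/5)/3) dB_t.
<X>_t = 5*exp(12*t/5)/108 - 5/108

For an Itô process dX_t = a(t) dt + b(t) dB_t, the quadratic variation is <X>_t = int_0^t b(s)^2 ds (the drift term does not contribute). Here b(s) = -exp(6*s/5)/3, so
  b(s)^2 = exp(12*s/5)/9.
Integrating from 0 to t:
  <X>_t = int_0^t (exp(12*s/5)/9) ds = 5*exp(12*t/5)/108 - 5/108.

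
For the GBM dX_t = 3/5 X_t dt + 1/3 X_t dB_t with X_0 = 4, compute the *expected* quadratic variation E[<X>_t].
E[<X>_t] = 80*exp(59*t/45)/59 - 80/59

<X>_t = int_0^t ((1/3) * X_s)^2 ds. Taking expectation inside the integral: E[<X>_t] = (1/3)^2 * int_0^t E[X_s^2] ds. For GBM, E[X_s^2] = x_0^2 * exp((2 mu + sigma^2) s). Integrating:
  E[<X>_t] = (1/3)^2 * 4^2 * (exp((2*(3/5) + (1/3)^2) t) - 1) / (2*(3/5) + (1/3)^2)
           = (1/3)^2 * 4^2 * (exp((59/45) t) - 1) / (59/45) = 80*exp(59*t/45)/59 - 80/59.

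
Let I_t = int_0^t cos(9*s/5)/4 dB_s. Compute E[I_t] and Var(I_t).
E[I_t] = 0; Var(I_t) = t/32 + 5*sin(18*t/5)/576

The Itô integral of a deterministic integrand f(s) has mean 0 because each increment f(s) * (B_{s+ds} - B_s) has mean 0. By the Itô isometry:
  Var( int_0^t f(s) dB_s ) = E[ (int_0^t f(s) dB_s)^2 ] = int_0^t f(s)^2 ds.
Here f(s) = cos(9*s/5)/4, so f(s)^2 = cos(9*s/5)^2/16. Integrate:
  int_0^t (cos(9*s/5)^2/16) ds = t/32 + 5*sin(18*t/5)/576.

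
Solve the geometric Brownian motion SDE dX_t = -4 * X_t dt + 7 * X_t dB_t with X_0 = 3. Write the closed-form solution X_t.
X_t = 3 * exp((-57/2) * t + (7) * B_t)

For GBM dX = mu X dt + sigma X dB with X_0 = x_0, apply Itô to Y = log X: dY = (mu - sigma^2/2) dt + sigma dB, so Y_t = log(x_0) + (mu - sigma^2/2) t + sigma B_t and hence X_t = x_0 * exp((mu - sigma^2/2) t + sigma B_t).
With mu = -4, sigma = 7, x_0 = 3, this gives:
  X_t = 3 * exp((-57/2) * t + (7) * B_t).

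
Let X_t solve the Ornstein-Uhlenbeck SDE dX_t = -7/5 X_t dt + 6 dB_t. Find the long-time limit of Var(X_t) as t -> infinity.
lim Var(X_t) = 90/7

The OU SDE dX = -theta X dt + sigma dB admits the integrating factor exp(theta t): d(exp(theta t) X_t) = sigma exp(theta t) dB_t. Integrating from 0 to t gives X_t = x_0 * exp(-theta t) + sigma * int_0^t exp(-theta (t-s)) dB_s for any initial x_0. The Itô integral has variance (by the Itô isometry) sigma^2 * int_0^t exp(-2 theta (t - s)) ds = sigma^2 * (1 - exp(-2 theta t)) / (2 theta), independent of x_0.
With theta = 7/5, sigma = 6:
  Var(X_t) = (6)^2 * (1 - exp(-2*7/5 t)) / (2 * 7/5) = 90/7 - 90*exp(-14*t/5)/7.
As t -> infinity, exp(-2*7/5 t) -> 0, so the stationary variance is sigma^2 / (2 theta) = 90/7.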